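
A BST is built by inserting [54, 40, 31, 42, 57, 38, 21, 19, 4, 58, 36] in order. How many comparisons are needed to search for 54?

Search path for 54: 54
Found: True
Comparisons: 1


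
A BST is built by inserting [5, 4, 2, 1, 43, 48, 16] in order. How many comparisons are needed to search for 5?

Search path for 5: 5
Found: True
Comparisons: 1


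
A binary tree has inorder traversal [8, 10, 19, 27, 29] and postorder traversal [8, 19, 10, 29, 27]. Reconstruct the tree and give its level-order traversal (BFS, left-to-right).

Inorder:   [8, 10, 19, 27, 29]
Postorder: [8, 19, 10, 29, 27]
Algorithm: postorder visits root last, so walk postorder right-to-left;
each value is the root of the current inorder slice — split it at that
value, recurse on the right subtree first, then the left.
Recursive splits:
  root=27; inorder splits into left=[8, 10, 19], right=[29]
  root=29; inorder splits into left=[], right=[]
  root=10; inorder splits into left=[8], right=[19]
  root=19; inorder splits into left=[], right=[]
  root=8; inorder splits into left=[], right=[]
Reconstructed level-order: [27, 10, 29, 8, 19]


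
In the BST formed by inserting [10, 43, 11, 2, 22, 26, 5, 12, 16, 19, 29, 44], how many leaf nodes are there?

Tree built from: [10, 43, 11, 2, 22, 26, 5, 12, 16, 19, 29, 44]
Tree (level-order array): [10, 2, 43, None, 5, 11, 44, None, None, None, 22, None, None, 12, 26, None, 16, None, 29, None, 19]
Rule: A leaf has 0 children.
Per-node child counts:
  node 10: 2 child(ren)
  node 2: 1 child(ren)
  node 5: 0 child(ren)
  node 43: 2 child(ren)
  node 11: 1 child(ren)
  node 22: 2 child(ren)
  node 12: 1 child(ren)
  node 16: 1 child(ren)
  node 19: 0 child(ren)
  node 26: 1 child(ren)
  node 29: 0 child(ren)
  node 44: 0 child(ren)
Matching nodes: [5, 19, 29, 44]
Count of leaf nodes: 4


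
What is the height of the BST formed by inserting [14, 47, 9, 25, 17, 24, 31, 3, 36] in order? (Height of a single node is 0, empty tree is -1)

Insertion order: [14, 47, 9, 25, 17, 24, 31, 3, 36]
Tree (level-order array): [14, 9, 47, 3, None, 25, None, None, None, 17, 31, None, 24, None, 36]
Compute height bottom-up (empty subtree = -1):
  height(3) = 1 + max(-1, -1) = 0
  height(9) = 1 + max(0, -1) = 1
  height(24) = 1 + max(-1, -1) = 0
  height(17) = 1 + max(-1, 0) = 1
  height(36) = 1 + max(-1, -1) = 0
  height(31) = 1 + max(-1, 0) = 1
  height(25) = 1 + max(1, 1) = 2
  height(47) = 1 + max(2, -1) = 3
  height(14) = 1 + max(1, 3) = 4
Height = 4


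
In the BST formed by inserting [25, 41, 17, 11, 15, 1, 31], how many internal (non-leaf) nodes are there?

Tree built from: [25, 41, 17, 11, 15, 1, 31]
Tree (level-order array): [25, 17, 41, 11, None, 31, None, 1, 15]
Rule: An internal node has at least one child.
Per-node child counts:
  node 25: 2 child(ren)
  node 17: 1 child(ren)
  node 11: 2 child(ren)
  node 1: 0 child(ren)
  node 15: 0 child(ren)
  node 41: 1 child(ren)
  node 31: 0 child(ren)
Matching nodes: [25, 17, 11, 41]
Count of internal (non-leaf) nodes: 4


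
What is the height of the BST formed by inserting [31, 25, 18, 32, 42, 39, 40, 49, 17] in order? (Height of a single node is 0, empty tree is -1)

Insertion order: [31, 25, 18, 32, 42, 39, 40, 49, 17]
Tree (level-order array): [31, 25, 32, 18, None, None, 42, 17, None, 39, 49, None, None, None, 40]
Compute height bottom-up (empty subtree = -1):
  height(17) = 1 + max(-1, -1) = 0
  height(18) = 1 + max(0, -1) = 1
  height(25) = 1 + max(1, -1) = 2
  height(40) = 1 + max(-1, -1) = 0
  height(39) = 1 + max(-1, 0) = 1
  height(49) = 1 + max(-1, -1) = 0
  height(42) = 1 + max(1, 0) = 2
  height(32) = 1 + max(-1, 2) = 3
  height(31) = 1 + max(2, 3) = 4
Height = 4


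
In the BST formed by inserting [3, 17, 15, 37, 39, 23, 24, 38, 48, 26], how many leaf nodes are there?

Tree built from: [3, 17, 15, 37, 39, 23, 24, 38, 48, 26]
Tree (level-order array): [3, None, 17, 15, 37, None, None, 23, 39, None, 24, 38, 48, None, 26]
Rule: A leaf has 0 children.
Per-node child counts:
  node 3: 1 child(ren)
  node 17: 2 child(ren)
  node 15: 0 child(ren)
  node 37: 2 child(ren)
  node 23: 1 child(ren)
  node 24: 1 child(ren)
  node 26: 0 child(ren)
  node 39: 2 child(ren)
  node 38: 0 child(ren)
  node 48: 0 child(ren)
Matching nodes: [15, 26, 38, 48]
Count of leaf nodes: 4


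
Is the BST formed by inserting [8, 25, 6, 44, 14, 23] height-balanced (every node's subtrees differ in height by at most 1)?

Tree (level-order array): [8, 6, 25, None, None, 14, 44, None, 23]
Definition: a tree is height-balanced if, at every node, |h(left) - h(right)| <= 1 (empty subtree has height -1).
Bottom-up per-node check:
  node 6: h_left=-1, h_right=-1, diff=0 [OK], height=0
  node 23: h_left=-1, h_right=-1, diff=0 [OK], height=0
  node 14: h_left=-1, h_right=0, diff=1 [OK], height=1
  node 44: h_left=-1, h_right=-1, diff=0 [OK], height=0
  node 25: h_left=1, h_right=0, diff=1 [OK], height=2
  node 8: h_left=0, h_right=2, diff=2 [FAIL (|0-2|=2 > 1)], height=3
Node 8 violates the condition: |0 - 2| = 2 > 1.
Result: Not balanced


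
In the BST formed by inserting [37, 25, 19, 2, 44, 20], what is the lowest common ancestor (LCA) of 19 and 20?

Tree insertion order: [37, 25, 19, 2, 44, 20]
Tree (level-order array): [37, 25, 44, 19, None, None, None, 2, 20]
In a BST, the LCA of p=19, q=20 is the first node v on the
root-to-leaf path with p <= v <= q (go left if both < v, right if both > v).
Walk from root:
  at 37: both 19 and 20 < 37, go left
  at 25: both 19 and 20 < 25, go left
  at 19: 19 <= 19 <= 20, this is the LCA
LCA = 19


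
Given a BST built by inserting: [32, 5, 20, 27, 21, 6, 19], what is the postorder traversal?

Tree insertion order: [32, 5, 20, 27, 21, 6, 19]
Tree (level-order array): [32, 5, None, None, 20, 6, 27, None, 19, 21]
Postorder traversal: [19, 6, 21, 27, 20, 5, 32]


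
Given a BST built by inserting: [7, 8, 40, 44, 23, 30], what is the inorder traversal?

Tree insertion order: [7, 8, 40, 44, 23, 30]
Tree (level-order array): [7, None, 8, None, 40, 23, 44, None, 30]
Inorder traversal: [7, 8, 23, 30, 40, 44]


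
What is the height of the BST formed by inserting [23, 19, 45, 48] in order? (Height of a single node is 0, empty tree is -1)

Insertion order: [23, 19, 45, 48]
Tree (level-order array): [23, 19, 45, None, None, None, 48]
Compute height bottom-up (empty subtree = -1):
  height(19) = 1 + max(-1, -1) = 0
  height(48) = 1 + max(-1, -1) = 0
  height(45) = 1 + max(-1, 0) = 1
  height(23) = 1 + max(0, 1) = 2
Height = 2


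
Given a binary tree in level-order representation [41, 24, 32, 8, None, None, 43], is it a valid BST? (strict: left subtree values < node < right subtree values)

Level-order array: [41, 24, 32, 8, None, None, 43]
Validate using subtree bounds (lo, hi): at each node, require lo < value < hi,
then recurse left with hi=value and right with lo=value.
Preorder trace (stopping at first violation):
  at node 41 with bounds (-inf, +inf): OK
  at node 24 with bounds (-inf, 41): OK
  at node 8 with bounds (-inf, 24): OK
  at node 32 with bounds (41, +inf): VIOLATION
Node 32 violates its bound: not (41 < 32 < +inf).
Result: Not a valid BST


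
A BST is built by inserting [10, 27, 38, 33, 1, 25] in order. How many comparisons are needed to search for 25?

Search path for 25: 10 -> 27 -> 25
Found: True
Comparisons: 3


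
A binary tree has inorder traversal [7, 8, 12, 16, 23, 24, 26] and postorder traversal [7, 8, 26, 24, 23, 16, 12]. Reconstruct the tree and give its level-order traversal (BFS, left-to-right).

Inorder:   [7, 8, 12, 16, 23, 24, 26]
Postorder: [7, 8, 26, 24, 23, 16, 12]
Algorithm: postorder visits root last, so walk postorder right-to-left;
each value is the root of the current inorder slice — split it at that
value, recurse on the right subtree first, then the left.
Recursive splits:
  root=12; inorder splits into left=[7, 8], right=[16, 23, 24, 26]
  root=16; inorder splits into left=[], right=[23, 24, 26]
  root=23; inorder splits into left=[], right=[24, 26]
  root=24; inorder splits into left=[], right=[26]
  root=26; inorder splits into left=[], right=[]
  root=8; inorder splits into left=[7], right=[]
  root=7; inorder splits into left=[], right=[]
Reconstructed level-order: [12, 8, 16, 7, 23, 24, 26]


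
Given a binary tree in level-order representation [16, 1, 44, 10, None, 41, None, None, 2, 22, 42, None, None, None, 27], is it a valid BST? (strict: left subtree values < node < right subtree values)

Level-order array: [16, 1, 44, 10, None, 41, None, None, 2, 22, 42, None, None, None, 27]
Validate using subtree bounds (lo, hi): at each node, require lo < value < hi,
then recurse left with hi=value and right with lo=value.
Preorder trace (stopping at first violation):
  at node 16 with bounds (-inf, +inf): OK
  at node 1 with bounds (-inf, 16): OK
  at node 10 with bounds (-inf, 1): VIOLATION
Node 10 violates its bound: not (-inf < 10 < 1).
Result: Not a valid BST


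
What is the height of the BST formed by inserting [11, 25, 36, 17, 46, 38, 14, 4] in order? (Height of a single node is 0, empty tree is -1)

Insertion order: [11, 25, 36, 17, 46, 38, 14, 4]
Tree (level-order array): [11, 4, 25, None, None, 17, 36, 14, None, None, 46, None, None, 38]
Compute height bottom-up (empty subtree = -1):
  height(4) = 1 + max(-1, -1) = 0
  height(14) = 1 + max(-1, -1) = 0
  height(17) = 1 + max(0, -1) = 1
  height(38) = 1 + max(-1, -1) = 0
  height(46) = 1 + max(0, -1) = 1
  height(36) = 1 + max(-1, 1) = 2
  height(25) = 1 + max(1, 2) = 3
  height(11) = 1 + max(0, 3) = 4
Height = 4


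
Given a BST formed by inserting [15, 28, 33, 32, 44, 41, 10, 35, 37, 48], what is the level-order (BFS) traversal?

Tree insertion order: [15, 28, 33, 32, 44, 41, 10, 35, 37, 48]
Tree (level-order array): [15, 10, 28, None, None, None, 33, 32, 44, None, None, 41, 48, 35, None, None, None, None, 37]
BFS from the root, enqueuing left then right child of each popped node:
  queue [15] -> pop 15, enqueue [10, 28], visited so far: [15]
  queue [10, 28] -> pop 10, enqueue [none], visited so far: [15, 10]
  queue [28] -> pop 28, enqueue [33], visited so far: [15, 10, 28]
  queue [33] -> pop 33, enqueue [32, 44], visited so far: [15, 10, 28, 33]
  queue [32, 44] -> pop 32, enqueue [none], visited so far: [15, 10, 28, 33, 32]
  queue [44] -> pop 44, enqueue [41, 48], visited so far: [15, 10, 28, 33, 32, 44]
  queue [41, 48] -> pop 41, enqueue [35], visited so far: [15, 10, 28, 33, 32, 44, 41]
  queue [48, 35] -> pop 48, enqueue [none], visited so far: [15, 10, 28, 33, 32, 44, 41, 48]
  queue [35] -> pop 35, enqueue [37], visited so far: [15, 10, 28, 33, 32, 44, 41, 48, 35]
  queue [37] -> pop 37, enqueue [none], visited so far: [15, 10, 28, 33, 32, 44, 41, 48, 35, 37]
Result: [15, 10, 28, 33, 32, 44, 41, 48, 35, 37]


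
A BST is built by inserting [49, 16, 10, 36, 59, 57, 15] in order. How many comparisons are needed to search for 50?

Search path for 50: 49 -> 59 -> 57
Found: False
Comparisons: 3


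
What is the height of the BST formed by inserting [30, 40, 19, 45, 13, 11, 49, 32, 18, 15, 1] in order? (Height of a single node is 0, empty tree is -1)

Insertion order: [30, 40, 19, 45, 13, 11, 49, 32, 18, 15, 1]
Tree (level-order array): [30, 19, 40, 13, None, 32, 45, 11, 18, None, None, None, 49, 1, None, 15]
Compute height bottom-up (empty subtree = -1):
  height(1) = 1 + max(-1, -1) = 0
  height(11) = 1 + max(0, -1) = 1
  height(15) = 1 + max(-1, -1) = 0
  height(18) = 1 + max(0, -1) = 1
  height(13) = 1 + max(1, 1) = 2
  height(19) = 1 + max(2, -1) = 3
  height(32) = 1 + max(-1, -1) = 0
  height(49) = 1 + max(-1, -1) = 0
  height(45) = 1 + max(-1, 0) = 1
  height(40) = 1 + max(0, 1) = 2
  height(30) = 1 + max(3, 2) = 4
Height = 4


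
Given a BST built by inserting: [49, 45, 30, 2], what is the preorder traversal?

Tree insertion order: [49, 45, 30, 2]
Tree (level-order array): [49, 45, None, 30, None, 2]
Preorder traversal: [49, 45, 30, 2]


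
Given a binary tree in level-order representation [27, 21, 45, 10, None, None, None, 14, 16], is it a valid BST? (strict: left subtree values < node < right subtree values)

Level-order array: [27, 21, 45, 10, None, None, None, 14, 16]
Validate using subtree bounds (lo, hi): at each node, require lo < value < hi,
then recurse left with hi=value and right with lo=value.
Preorder trace (stopping at first violation):
  at node 27 with bounds (-inf, +inf): OK
  at node 21 with bounds (-inf, 27): OK
  at node 10 with bounds (-inf, 21): OK
  at node 14 with bounds (-inf, 10): VIOLATION
Node 14 violates its bound: not (-inf < 14 < 10).
Result: Not a valid BST


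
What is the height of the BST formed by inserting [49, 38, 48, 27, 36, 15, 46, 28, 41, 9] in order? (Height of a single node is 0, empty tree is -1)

Insertion order: [49, 38, 48, 27, 36, 15, 46, 28, 41, 9]
Tree (level-order array): [49, 38, None, 27, 48, 15, 36, 46, None, 9, None, 28, None, 41]
Compute height bottom-up (empty subtree = -1):
  height(9) = 1 + max(-1, -1) = 0
  height(15) = 1 + max(0, -1) = 1
  height(28) = 1 + max(-1, -1) = 0
  height(36) = 1 + max(0, -1) = 1
  height(27) = 1 + max(1, 1) = 2
  height(41) = 1 + max(-1, -1) = 0
  height(46) = 1 + max(0, -1) = 1
  height(48) = 1 + max(1, -1) = 2
  height(38) = 1 + max(2, 2) = 3
  height(49) = 1 + max(3, -1) = 4
Height = 4


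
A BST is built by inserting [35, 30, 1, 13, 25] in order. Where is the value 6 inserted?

Starting tree (level order): [35, 30, None, 1, None, None, 13, None, 25]
Insertion path: 35 -> 30 -> 1 -> 13
Result: insert 6 as left child of 13
Final tree (level order): [35, 30, None, 1, None, None, 13, 6, 25]


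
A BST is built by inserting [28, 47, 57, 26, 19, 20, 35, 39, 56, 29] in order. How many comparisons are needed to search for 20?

Search path for 20: 28 -> 26 -> 19 -> 20
Found: True
Comparisons: 4


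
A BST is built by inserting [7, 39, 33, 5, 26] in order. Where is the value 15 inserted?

Starting tree (level order): [7, 5, 39, None, None, 33, None, 26]
Insertion path: 7 -> 39 -> 33 -> 26
Result: insert 15 as left child of 26
Final tree (level order): [7, 5, 39, None, None, 33, None, 26, None, 15]


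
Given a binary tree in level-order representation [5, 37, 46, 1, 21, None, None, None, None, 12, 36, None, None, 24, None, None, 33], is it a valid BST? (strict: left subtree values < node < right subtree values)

Level-order array: [5, 37, 46, 1, 21, None, None, None, None, 12, 36, None, None, 24, None, None, 33]
Validate using subtree bounds (lo, hi): at each node, require lo < value < hi,
then recurse left with hi=value and right with lo=value.
Preorder trace (stopping at first violation):
  at node 5 with bounds (-inf, +inf): OK
  at node 37 with bounds (-inf, 5): VIOLATION
Node 37 violates its bound: not (-inf < 37 < 5).
Result: Not a valid BST


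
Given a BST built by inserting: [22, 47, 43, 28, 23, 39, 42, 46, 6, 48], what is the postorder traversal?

Tree insertion order: [22, 47, 43, 28, 23, 39, 42, 46, 6, 48]
Tree (level-order array): [22, 6, 47, None, None, 43, 48, 28, 46, None, None, 23, 39, None, None, None, None, None, 42]
Postorder traversal: [6, 23, 42, 39, 28, 46, 43, 48, 47, 22]


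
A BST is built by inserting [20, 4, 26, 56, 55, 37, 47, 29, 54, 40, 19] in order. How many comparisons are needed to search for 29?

Search path for 29: 20 -> 26 -> 56 -> 55 -> 37 -> 29
Found: True
Comparisons: 6


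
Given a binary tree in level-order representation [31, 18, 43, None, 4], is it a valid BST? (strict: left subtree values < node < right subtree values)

Level-order array: [31, 18, 43, None, 4]
Validate using subtree bounds (lo, hi): at each node, require lo < value < hi,
then recurse left with hi=value and right with lo=value.
Preorder trace (stopping at first violation):
  at node 31 with bounds (-inf, +inf): OK
  at node 18 with bounds (-inf, 31): OK
  at node 4 with bounds (18, 31): VIOLATION
Node 4 violates its bound: not (18 < 4 < 31).
Result: Not a valid BST


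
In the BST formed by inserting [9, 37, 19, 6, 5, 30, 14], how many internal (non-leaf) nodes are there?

Tree built from: [9, 37, 19, 6, 5, 30, 14]
Tree (level-order array): [9, 6, 37, 5, None, 19, None, None, None, 14, 30]
Rule: An internal node has at least one child.
Per-node child counts:
  node 9: 2 child(ren)
  node 6: 1 child(ren)
  node 5: 0 child(ren)
  node 37: 1 child(ren)
  node 19: 2 child(ren)
  node 14: 0 child(ren)
  node 30: 0 child(ren)
Matching nodes: [9, 6, 37, 19]
Count of internal (non-leaf) nodes: 4


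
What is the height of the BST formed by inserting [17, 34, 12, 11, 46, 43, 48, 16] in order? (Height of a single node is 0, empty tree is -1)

Insertion order: [17, 34, 12, 11, 46, 43, 48, 16]
Tree (level-order array): [17, 12, 34, 11, 16, None, 46, None, None, None, None, 43, 48]
Compute height bottom-up (empty subtree = -1):
  height(11) = 1 + max(-1, -1) = 0
  height(16) = 1 + max(-1, -1) = 0
  height(12) = 1 + max(0, 0) = 1
  height(43) = 1 + max(-1, -1) = 0
  height(48) = 1 + max(-1, -1) = 0
  height(46) = 1 + max(0, 0) = 1
  height(34) = 1 + max(-1, 1) = 2
  height(17) = 1 + max(1, 2) = 3
Height = 3


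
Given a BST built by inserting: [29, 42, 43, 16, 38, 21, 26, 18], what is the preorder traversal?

Tree insertion order: [29, 42, 43, 16, 38, 21, 26, 18]
Tree (level-order array): [29, 16, 42, None, 21, 38, 43, 18, 26]
Preorder traversal: [29, 16, 21, 18, 26, 42, 38, 43]


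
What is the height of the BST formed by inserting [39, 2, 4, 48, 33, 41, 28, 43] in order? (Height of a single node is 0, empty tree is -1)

Insertion order: [39, 2, 4, 48, 33, 41, 28, 43]
Tree (level-order array): [39, 2, 48, None, 4, 41, None, None, 33, None, 43, 28]
Compute height bottom-up (empty subtree = -1):
  height(28) = 1 + max(-1, -1) = 0
  height(33) = 1 + max(0, -1) = 1
  height(4) = 1 + max(-1, 1) = 2
  height(2) = 1 + max(-1, 2) = 3
  height(43) = 1 + max(-1, -1) = 0
  height(41) = 1 + max(-1, 0) = 1
  height(48) = 1 + max(1, -1) = 2
  height(39) = 1 + max(3, 2) = 4
Height = 4


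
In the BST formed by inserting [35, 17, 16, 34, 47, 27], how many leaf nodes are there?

Tree built from: [35, 17, 16, 34, 47, 27]
Tree (level-order array): [35, 17, 47, 16, 34, None, None, None, None, 27]
Rule: A leaf has 0 children.
Per-node child counts:
  node 35: 2 child(ren)
  node 17: 2 child(ren)
  node 16: 0 child(ren)
  node 34: 1 child(ren)
  node 27: 0 child(ren)
  node 47: 0 child(ren)
Matching nodes: [16, 27, 47]
Count of leaf nodes: 3


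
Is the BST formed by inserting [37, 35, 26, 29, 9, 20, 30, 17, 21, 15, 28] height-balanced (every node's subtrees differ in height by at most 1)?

Tree (level-order array): [37, 35, None, 26, None, 9, 29, None, 20, 28, 30, 17, 21, None, None, None, None, 15]
Definition: a tree is height-balanced if, at every node, |h(left) - h(right)| <= 1 (empty subtree has height -1).
Bottom-up per-node check:
  node 15: h_left=-1, h_right=-1, diff=0 [OK], height=0
  node 17: h_left=0, h_right=-1, diff=1 [OK], height=1
  node 21: h_left=-1, h_right=-1, diff=0 [OK], height=0
  node 20: h_left=1, h_right=0, diff=1 [OK], height=2
  node 9: h_left=-1, h_right=2, diff=3 [FAIL (|-1-2|=3 > 1)], height=3
  node 28: h_left=-1, h_right=-1, diff=0 [OK], height=0
  node 30: h_left=-1, h_right=-1, diff=0 [OK], height=0
  node 29: h_left=0, h_right=0, diff=0 [OK], height=1
  node 26: h_left=3, h_right=1, diff=2 [FAIL (|3-1|=2 > 1)], height=4
  node 35: h_left=4, h_right=-1, diff=5 [FAIL (|4--1|=5 > 1)], height=5
  node 37: h_left=5, h_right=-1, diff=6 [FAIL (|5--1|=6 > 1)], height=6
Node 9 violates the condition: |-1 - 2| = 3 > 1.
Result: Not balanced


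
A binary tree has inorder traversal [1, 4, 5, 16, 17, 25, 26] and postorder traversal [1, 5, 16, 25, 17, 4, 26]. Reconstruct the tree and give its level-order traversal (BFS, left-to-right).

Inorder:   [1, 4, 5, 16, 17, 25, 26]
Postorder: [1, 5, 16, 25, 17, 4, 26]
Algorithm: postorder visits root last, so walk postorder right-to-left;
each value is the root of the current inorder slice — split it at that
value, recurse on the right subtree first, then the left.
Recursive splits:
  root=26; inorder splits into left=[1, 4, 5, 16, 17, 25], right=[]
  root=4; inorder splits into left=[1], right=[5, 16, 17, 25]
  root=17; inorder splits into left=[5, 16], right=[25]
  root=25; inorder splits into left=[], right=[]
  root=16; inorder splits into left=[5], right=[]
  root=5; inorder splits into left=[], right=[]
  root=1; inorder splits into left=[], right=[]
Reconstructed level-order: [26, 4, 1, 17, 16, 25, 5]


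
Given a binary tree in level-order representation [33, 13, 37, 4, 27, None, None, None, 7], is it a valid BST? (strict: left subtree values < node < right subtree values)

Level-order array: [33, 13, 37, 4, 27, None, None, None, 7]
Validate using subtree bounds (lo, hi): at each node, require lo < value < hi,
then recurse left with hi=value and right with lo=value.
Preorder trace (stopping at first violation):
  at node 33 with bounds (-inf, +inf): OK
  at node 13 with bounds (-inf, 33): OK
  at node 4 with bounds (-inf, 13): OK
  at node 7 with bounds (4, 13): OK
  at node 27 with bounds (13, 33): OK
  at node 37 with bounds (33, +inf): OK
No violation found at any node.
Result: Valid BST


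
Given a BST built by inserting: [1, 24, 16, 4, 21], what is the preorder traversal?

Tree insertion order: [1, 24, 16, 4, 21]
Tree (level-order array): [1, None, 24, 16, None, 4, 21]
Preorder traversal: [1, 24, 16, 4, 21]


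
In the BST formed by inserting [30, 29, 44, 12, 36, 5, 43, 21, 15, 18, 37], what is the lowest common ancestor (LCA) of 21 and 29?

Tree insertion order: [30, 29, 44, 12, 36, 5, 43, 21, 15, 18, 37]
Tree (level-order array): [30, 29, 44, 12, None, 36, None, 5, 21, None, 43, None, None, 15, None, 37, None, None, 18]
In a BST, the LCA of p=21, q=29 is the first node v on the
root-to-leaf path with p <= v <= q (go left if both < v, right if both > v).
Walk from root:
  at 30: both 21 and 29 < 30, go left
  at 29: 21 <= 29 <= 29, this is the LCA
LCA = 29


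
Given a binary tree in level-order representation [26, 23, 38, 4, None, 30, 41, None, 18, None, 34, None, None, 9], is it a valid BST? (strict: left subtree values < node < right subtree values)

Level-order array: [26, 23, 38, 4, None, 30, 41, None, 18, None, 34, None, None, 9]
Validate using subtree bounds (lo, hi): at each node, require lo < value < hi,
then recurse left with hi=value and right with lo=value.
Preorder trace (stopping at first violation):
  at node 26 with bounds (-inf, +inf): OK
  at node 23 with bounds (-inf, 26): OK
  at node 4 with bounds (-inf, 23): OK
  at node 18 with bounds (4, 23): OK
  at node 9 with bounds (4, 18): OK
  at node 38 with bounds (26, +inf): OK
  at node 30 with bounds (26, 38): OK
  at node 34 with bounds (30, 38): OK
  at node 41 with bounds (38, +inf): OK
No violation found at any node.
Result: Valid BST


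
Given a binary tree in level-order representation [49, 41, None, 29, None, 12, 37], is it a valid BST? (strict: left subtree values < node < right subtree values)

Level-order array: [49, 41, None, 29, None, 12, 37]
Validate using subtree bounds (lo, hi): at each node, require lo < value < hi,
then recurse left with hi=value and right with lo=value.
Preorder trace (stopping at first violation):
  at node 49 with bounds (-inf, +inf): OK
  at node 41 with bounds (-inf, 49): OK
  at node 29 with bounds (-inf, 41): OK
  at node 12 with bounds (-inf, 29): OK
  at node 37 with bounds (29, 41): OK
No violation found at any node.
Result: Valid BST


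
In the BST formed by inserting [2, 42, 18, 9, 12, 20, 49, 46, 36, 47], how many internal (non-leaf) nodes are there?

Tree built from: [2, 42, 18, 9, 12, 20, 49, 46, 36, 47]
Tree (level-order array): [2, None, 42, 18, 49, 9, 20, 46, None, None, 12, None, 36, None, 47]
Rule: An internal node has at least one child.
Per-node child counts:
  node 2: 1 child(ren)
  node 42: 2 child(ren)
  node 18: 2 child(ren)
  node 9: 1 child(ren)
  node 12: 0 child(ren)
  node 20: 1 child(ren)
  node 36: 0 child(ren)
  node 49: 1 child(ren)
  node 46: 1 child(ren)
  node 47: 0 child(ren)
Matching nodes: [2, 42, 18, 9, 20, 49, 46]
Count of internal (non-leaf) nodes: 7


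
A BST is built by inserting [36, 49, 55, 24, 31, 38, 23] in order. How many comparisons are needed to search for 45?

Search path for 45: 36 -> 49 -> 38
Found: False
Comparisons: 3


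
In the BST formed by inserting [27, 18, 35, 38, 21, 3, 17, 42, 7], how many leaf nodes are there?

Tree built from: [27, 18, 35, 38, 21, 3, 17, 42, 7]
Tree (level-order array): [27, 18, 35, 3, 21, None, 38, None, 17, None, None, None, 42, 7]
Rule: A leaf has 0 children.
Per-node child counts:
  node 27: 2 child(ren)
  node 18: 2 child(ren)
  node 3: 1 child(ren)
  node 17: 1 child(ren)
  node 7: 0 child(ren)
  node 21: 0 child(ren)
  node 35: 1 child(ren)
  node 38: 1 child(ren)
  node 42: 0 child(ren)
Matching nodes: [7, 21, 42]
Count of leaf nodes: 3


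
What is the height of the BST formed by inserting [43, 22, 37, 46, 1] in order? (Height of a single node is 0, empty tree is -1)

Insertion order: [43, 22, 37, 46, 1]
Tree (level-order array): [43, 22, 46, 1, 37]
Compute height bottom-up (empty subtree = -1):
  height(1) = 1 + max(-1, -1) = 0
  height(37) = 1 + max(-1, -1) = 0
  height(22) = 1 + max(0, 0) = 1
  height(46) = 1 + max(-1, -1) = 0
  height(43) = 1 + max(1, 0) = 2
Height = 2


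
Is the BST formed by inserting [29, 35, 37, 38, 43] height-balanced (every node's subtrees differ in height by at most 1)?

Tree (level-order array): [29, None, 35, None, 37, None, 38, None, 43]
Definition: a tree is height-balanced if, at every node, |h(left) - h(right)| <= 1 (empty subtree has height -1).
Bottom-up per-node check:
  node 43: h_left=-1, h_right=-1, diff=0 [OK], height=0
  node 38: h_left=-1, h_right=0, diff=1 [OK], height=1
  node 37: h_left=-1, h_right=1, diff=2 [FAIL (|-1-1|=2 > 1)], height=2
  node 35: h_left=-1, h_right=2, diff=3 [FAIL (|-1-2|=3 > 1)], height=3
  node 29: h_left=-1, h_right=3, diff=4 [FAIL (|-1-3|=4 > 1)], height=4
Node 37 violates the condition: |-1 - 1| = 2 > 1.
Result: Not balanced


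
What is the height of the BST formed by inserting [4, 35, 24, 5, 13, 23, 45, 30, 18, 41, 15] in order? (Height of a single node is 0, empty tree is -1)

Insertion order: [4, 35, 24, 5, 13, 23, 45, 30, 18, 41, 15]
Tree (level-order array): [4, None, 35, 24, 45, 5, 30, 41, None, None, 13, None, None, None, None, None, 23, 18, None, 15]
Compute height bottom-up (empty subtree = -1):
  height(15) = 1 + max(-1, -1) = 0
  height(18) = 1 + max(0, -1) = 1
  height(23) = 1 + max(1, -1) = 2
  height(13) = 1 + max(-1, 2) = 3
  height(5) = 1 + max(-1, 3) = 4
  height(30) = 1 + max(-1, -1) = 0
  height(24) = 1 + max(4, 0) = 5
  height(41) = 1 + max(-1, -1) = 0
  height(45) = 1 + max(0, -1) = 1
  height(35) = 1 + max(5, 1) = 6
  height(4) = 1 + max(-1, 6) = 7
Height = 7


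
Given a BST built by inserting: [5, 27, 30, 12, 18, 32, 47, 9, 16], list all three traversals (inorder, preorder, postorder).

Tree insertion order: [5, 27, 30, 12, 18, 32, 47, 9, 16]
Tree (level-order array): [5, None, 27, 12, 30, 9, 18, None, 32, None, None, 16, None, None, 47]
Inorder (L, root, R): [5, 9, 12, 16, 18, 27, 30, 32, 47]
Preorder (root, L, R): [5, 27, 12, 9, 18, 16, 30, 32, 47]
Postorder (L, R, root): [9, 16, 18, 12, 47, 32, 30, 27, 5]


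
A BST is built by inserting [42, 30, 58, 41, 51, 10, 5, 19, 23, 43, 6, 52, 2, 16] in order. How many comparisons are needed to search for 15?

Search path for 15: 42 -> 30 -> 10 -> 19 -> 16
Found: False
Comparisons: 5


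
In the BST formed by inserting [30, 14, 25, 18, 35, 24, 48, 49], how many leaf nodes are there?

Tree built from: [30, 14, 25, 18, 35, 24, 48, 49]
Tree (level-order array): [30, 14, 35, None, 25, None, 48, 18, None, None, 49, None, 24]
Rule: A leaf has 0 children.
Per-node child counts:
  node 30: 2 child(ren)
  node 14: 1 child(ren)
  node 25: 1 child(ren)
  node 18: 1 child(ren)
  node 24: 0 child(ren)
  node 35: 1 child(ren)
  node 48: 1 child(ren)
  node 49: 0 child(ren)
Matching nodes: [24, 49]
Count of leaf nodes: 2


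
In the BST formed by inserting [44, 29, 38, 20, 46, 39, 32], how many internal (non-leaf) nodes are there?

Tree built from: [44, 29, 38, 20, 46, 39, 32]
Tree (level-order array): [44, 29, 46, 20, 38, None, None, None, None, 32, 39]
Rule: An internal node has at least one child.
Per-node child counts:
  node 44: 2 child(ren)
  node 29: 2 child(ren)
  node 20: 0 child(ren)
  node 38: 2 child(ren)
  node 32: 0 child(ren)
  node 39: 0 child(ren)
  node 46: 0 child(ren)
Matching nodes: [44, 29, 38]
Count of internal (non-leaf) nodes: 3


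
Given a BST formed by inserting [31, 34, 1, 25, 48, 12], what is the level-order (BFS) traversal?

Tree insertion order: [31, 34, 1, 25, 48, 12]
Tree (level-order array): [31, 1, 34, None, 25, None, 48, 12]
BFS from the root, enqueuing left then right child of each popped node:
  queue [31] -> pop 31, enqueue [1, 34], visited so far: [31]
  queue [1, 34] -> pop 1, enqueue [25], visited so far: [31, 1]
  queue [34, 25] -> pop 34, enqueue [48], visited so far: [31, 1, 34]
  queue [25, 48] -> pop 25, enqueue [12], visited so far: [31, 1, 34, 25]
  queue [48, 12] -> pop 48, enqueue [none], visited so far: [31, 1, 34, 25, 48]
  queue [12] -> pop 12, enqueue [none], visited so far: [31, 1, 34, 25, 48, 12]
Result: [31, 1, 34, 25, 48, 12]


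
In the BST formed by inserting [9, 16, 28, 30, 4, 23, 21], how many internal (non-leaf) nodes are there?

Tree built from: [9, 16, 28, 30, 4, 23, 21]
Tree (level-order array): [9, 4, 16, None, None, None, 28, 23, 30, 21]
Rule: An internal node has at least one child.
Per-node child counts:
  node 9: 2 child(ren)
  node 4: 0 child(ren)
  node 16: 1 child(ren)
  node 28: 2 child(ren)
  node 23: 1 child(ren)
  node 21: 0 child(ren)
  node 30: 0 child(ren)
Matching nodes: [9, 16, 28, 23]
Count of internal (non-leaf) nodes: 4


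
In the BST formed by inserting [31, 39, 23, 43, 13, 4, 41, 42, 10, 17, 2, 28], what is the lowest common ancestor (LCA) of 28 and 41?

Tree insertion order: [31, 39, 23, 43, 13, 4, 41, 42, 10, 17, 2, 28]
Tree (level-order array): [31, 23, 39, 13, 28, None, 43, 4, 17, None, None, 41, None, 2, 10, None, None, None, 42]
In a BST, the LCA of p=28, q=41 is the first node v on the
root-to-leaf path with p <= v <= q (go left if both < v, right if both > v).
Walk from root:
  at 31: 28 <= 31 <= 41, this is the LCA
LCA = 31


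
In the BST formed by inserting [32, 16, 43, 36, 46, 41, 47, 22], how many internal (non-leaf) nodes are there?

Tree built from: [32, 16, 43, 36, 46, 41, 47, 22]
Tree (level-order array): [32, 16, 43, None, 22, 36, 46, None, None, None, 41, None, 47]
Rule: An internal node has at least one child.
Per-node child counts:
  node 32: 2 child(ren)
  node 16: 1 child(ren)
  node 22: 0 child(ren)
  node 43: 2 child(ren)
  node 36: 1 child(ren)
  node 41: 0 child(ren)
  node 46: 1 child(ren)
  node 47: 0 child(ren)
Matching nodes: [32, 16, 43, 36, 46]
Count of internal (non-leaf) nodes: 5


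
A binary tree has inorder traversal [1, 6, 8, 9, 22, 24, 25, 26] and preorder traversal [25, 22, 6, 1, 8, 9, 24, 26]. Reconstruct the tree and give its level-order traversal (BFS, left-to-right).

Inorder:  [1, 6, 8, 9, 22, 24, 25, 26]
Preorder: [25, 22, 6, 1, 8, 9, 24, 26]
Algorithm: preorder visits root first, so consume preorder in order;
for each root, split the current inorder slice at that value into
left-subtree inorder and right-subtree inorder, then recurse.
Recursive splits:
  root=25; inorder splits into left=[1, 6, 8, 9, 22, 24], right=[26]
  root=22; inorder splits into left=[1, 6, 8, 9], right=[24]
  root=6; inorder splits into left=[1], right=[8, 9]
  root=1; inorder splits into left=[], right=[]
  root=8; inorder splits into left=[], right=[9]
  root=9; inorder splits into left=[], right=[]
  root=24; inorder splits into left=[], right=[]
  root=26; inorder splits into left=[], right=[]
Reconstructed level-order: [25, 22, 26, 6, 24, 1, 8, 9]


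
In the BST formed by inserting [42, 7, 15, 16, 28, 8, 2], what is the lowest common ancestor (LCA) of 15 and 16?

Tree insertion order: [42, 7, 15, 16, 28, 8, 2]
Tree (level-order array): [42, 7, None, 2, 15, None, None, 8, 16, None, None, None, 28]
In a BST, the LCA of p=15, q=16 is the first node v on the
root-to-leaf path with p <= v <= q (go left if both < v, right if both > v).
Walk from root:
  at 42: both 15 and 16 < 42, go left
  at 7: both 15 and 16 > 7, go right
  at 15: 15 <= 15 <= 16, this is the LCA
LCA = 15


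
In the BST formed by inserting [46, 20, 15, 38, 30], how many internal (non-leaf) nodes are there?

Tree built from: [46, 20, 15, 38, 30]
Tree (level-order array): [46, 20, None, 15, 38, None, None, 30]
Rule: An internal node has at least one child.
Per-node child counts:
  node 46: 1 child(ren)
  node 20: 2 child(ren)
  node 15: 0 child(ren)
  node 38: 1 child(ren)
  node 30: 0 child(ren)
Matching nodes: [46, 20, 38]
Count of internal (non-leaf) nodes: 3


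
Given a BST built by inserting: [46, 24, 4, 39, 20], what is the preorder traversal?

Tree insertion order: [46, 24, 4, 39, 20]
Tree (level-order array): [46, 24, None, 4, 39, None, 20]
Preorder traversal: [46, 24, 4, 20, 39]


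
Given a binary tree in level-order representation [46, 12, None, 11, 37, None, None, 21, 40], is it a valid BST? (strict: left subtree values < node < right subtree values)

Level-order array: [46, 12, None, 11, 37, None, None, 21, 40]
Validate using subtree bounds (lo, hi): at each node, require lo < value < hi,
then recurse left with hi=value and right with lo=value.
Preorder trace (stopping at first violation):
  at node 46 with bounds (-inf, +inf): OK
  at node 12 with bounds (-inf, 46): OK
  at node 11 with bounds (-inf, 12): OK
  at node 37 with bounds (12, 46): OK
  at node 21 with bounds (12, 37): OK
  at node 40 with bounds (37, 46): OK
No violation found at any node.
Result: Valid BST


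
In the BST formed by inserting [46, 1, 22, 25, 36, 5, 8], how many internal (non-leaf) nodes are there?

Tree built from: [46, 1, 22, 25, 36, 5, 8]
Tree (level-order array): [46, 1, None, None, 22, 5, 25, None, 8, None, 36]
Rule: An internal node has at least one child.
Per-node child counts:
  node 46: 1 child(ren)
  node 1: 1 child(ren)
  node 22: 2 child(ren)
  node 5: 1 child(ren)
  node 8: 0 child(ren)
  node 25: 1 child(ren)
  node 36: 0 child(ren)
Matching nodes: [46, 1, 22, 5, 25]
Count of internal (non-leaf) nodes: 5


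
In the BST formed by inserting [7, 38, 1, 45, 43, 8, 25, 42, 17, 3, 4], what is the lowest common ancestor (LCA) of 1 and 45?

Tree insertion order: [7, 38, 1, 45, 43, 8, 25, 42, 17, 3, 4]
Tree (level-order array): [7, 1, 38, None, 3, 8, 45, None, 4, None, 25, 43, None, None, None, 17, None, 42]
In a BST, the LCA of p=1, q=45 is the first node v on the
root-to-leaf path with p <= v <= q (go left if both < v, right if both > v).
Walk from root:
  at 7: 1 <= 7 <= 45, this is the LCA
LCA = 7


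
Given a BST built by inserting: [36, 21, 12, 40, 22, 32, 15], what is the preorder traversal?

Tree insertion order: [36, 21, 12, 40, 22, 32, 15]
Tree (level-order array): [36, 21, 40, 12, 22, None, None, None, 15, None, 32]
Preorder traversal: [36, 21, 12, 15, 22, 32, 40]


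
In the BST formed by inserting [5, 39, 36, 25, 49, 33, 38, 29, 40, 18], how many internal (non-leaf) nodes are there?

Tree built from: [5, 39, 36, 25, 49, 33, 38, 29, 40, 18]
Tree (level-order array): [5, None, 39, 36, 49, 25, 38, 40, None, 18, 33, None, None, None, None, None, None, 29]
Rule: An internal node has at least one child.
Per-node child counts:
  node 5: 1 child(ren)
  node 39: 2 child(ren)
  node 36: 2 child(ren)
  node 25: 2 child(ren)
  node 18: 0 child(ren)
  node 33: 1 child(ren)
  node 29: 0 child(ren)
  node 38: 0 child(ren)
  node 49: 1 child(ren)
  node 40: 0 child(ren)
Matching nodes: [5, 39, 36, 25, 33, 49]
Count of internal (non-leaf) nodes: 6


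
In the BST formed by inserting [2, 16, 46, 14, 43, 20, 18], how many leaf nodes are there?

Tree built from: [2, 16, 46, 14, 43, 20, 18]
Tree (level-order array): [2, None, 16, 14, 46, None, None, 43, None, 20, None, 18]
Rule: A leaf has 0 children.
Per-node child counts:
  node 2: 1 child(ren)
  node 16: 2 child(ren)
  node 14: 0 child(ren)
  node 46: 1 child(ren)
  node 43: 1 child(ren)
  node 20: 1 child(ren)
  node 18: 0 child(ren)
Matching nodes: [14, 18]
Count of leaf nodes: 2


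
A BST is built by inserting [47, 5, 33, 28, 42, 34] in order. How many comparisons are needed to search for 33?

Search path for 33: 47 -> 5 -> 33
Found: True
Comparisons: 3


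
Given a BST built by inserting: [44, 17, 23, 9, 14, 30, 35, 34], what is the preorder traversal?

Tree insertion order: [44, 17, 23, 9, 14, 30, 35, 34]
Tree (level-order array): [44, 17, None, 9, 23, None, 14, None, 30, None, None, None, 35, 34]
Preorder traversal: [44, 17, 9, 14, 23, 30, 35, 34]


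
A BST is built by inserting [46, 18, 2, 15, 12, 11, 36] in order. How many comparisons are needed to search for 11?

Search path for 11: 46 -> 18 -> 2 -> 15 -> 12 -> 11
Found: True
Comparisons: 6


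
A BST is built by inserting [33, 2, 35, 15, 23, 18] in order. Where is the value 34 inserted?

Starting tree (level order): [33, 2, 35, None, 15, None, None, None, 23, 18]
Insertion path: 33 -> 35
Result: insert 34 as left child of 35
Final tree (level order): [33, 2, 35, None, 15, 34, None, None, 23, None, None, 18]


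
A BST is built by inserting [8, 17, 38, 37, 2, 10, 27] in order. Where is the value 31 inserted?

Starting tree (level order): [8, 2, 17, None, None, 10, 38, None, None, 37, None, 27]
Insertion path: 8 -> 17 -> 38 -> 37 -> 27
Result: insert 31 as right child of 27
Final tree (level order): [8, 2, 17, None, None, 10, 38, None, None, 37, None, 27, None, None, 31]


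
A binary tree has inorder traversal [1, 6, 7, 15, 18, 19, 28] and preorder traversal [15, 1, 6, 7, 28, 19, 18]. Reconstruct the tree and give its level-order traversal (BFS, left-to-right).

Inorder:  [1, 6, 7, 15, 18, 19, 28]
Preorder: [15, 1, 6, 7, 28, 19, 18]
Algorithm: preorder visits root first, so consume preorder in order;
for each root, split the current inorder slice at that value into
left-subtree inorder and right-subtree inorder, then recurse.
Recursive splits:
  root=15; inorder splits into left=[1, 6, 7], right=[18, 19, 28]
  root=1; inorder splits into left=[], right=[6, 7]
  root=6; inorder splits into left=[], right=[7]
  root=7; inorder splits into left=[], right=[]
  root=28; inorder splits into left=[18, 19], right=[]
  root=19; inorder splits into left=[18], right=[]
  root=18; inorder splits into left=[], right=[]
Reconstructed level-order: [15, 1, 28, 6, 19, 7, 18]


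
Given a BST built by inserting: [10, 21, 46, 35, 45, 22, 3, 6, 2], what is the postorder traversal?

Tree insertion order: [10, 21, 46, 35, 45, 22, 3, 6, 2]
Tree (level-order array): [10, 3, 21, 2, 6, None, 46, None, None, None, None, 35, None, 22, 45]
Postorder traversal: [2, 6, 3, 22, 45, 35, 46, 21, 10]


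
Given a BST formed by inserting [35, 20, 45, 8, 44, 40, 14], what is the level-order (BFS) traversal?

Tree insertion order: [35, 20, 45, 8, 44, 40, 14]
Tree (level-order array): [35, 20, 45, 8, None, 44, None, None, 14, 40]
BFS from the root, enqueuing left then right child of each popped node:
  queue [35] -> pop 35, enqueue [20, 45], visited so far: [35]
  queue [20, 45] -> pop 20, enqueue [8], visited so far: [35, 20]
  queue [45, 8] -> pop 45, enqueue [44], visited so far: [35, 20, 45]
  queue [8, 44] -> pop 8, enqueue [14], visited so far: [35, 20, 45, 8]
  queue [44, 14] -> pop 44, enqueue [40], visited so far: [35, 20, 45, 8, 44]
  queue [14, 40] -> pop 14, enqueue [none], visited so far: [35, 20, 45, 8, 44, 14]
  queue [40] -> pop 40, enqueue [none], visited so far: [35, 20, 45, 8, 44, 14, 40]
Result: [35, 20, 45, 8, 44, 14, 40]


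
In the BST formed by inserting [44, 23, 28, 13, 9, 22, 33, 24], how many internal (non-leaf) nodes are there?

Tree built from: [44, 23, 28, 13, 9, 22, 33, 24]
Tree (level-order array): [44, 23, None, 13, 28, 9, 22, 24, 33]
Rule: An internal node has at least one child.
Per-node child counts:
  node 44: 1 child(ren)
  node 23: 2 child(ren)
  node 13: 2 child(ren)
  node 9: 0 child(ren)
  node 22: 0 child(ren)
  node 28: 2 child(ren)
  node 24: 0 child(ren)
  node 33: 0 child(ren)
Matching nodes: [44, 23, 13, 28]
Count of internal (non-leaf) nodes: 4
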